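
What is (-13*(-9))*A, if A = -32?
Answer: -3744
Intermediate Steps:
(-13*(-9))*A = -13*(-9)*(-32) = 117*(-32) = -3744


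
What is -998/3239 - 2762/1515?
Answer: -10458088/4907085 ≈ -2.1312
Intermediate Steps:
-998/3239 - 2762/1515 = -10458088/4907085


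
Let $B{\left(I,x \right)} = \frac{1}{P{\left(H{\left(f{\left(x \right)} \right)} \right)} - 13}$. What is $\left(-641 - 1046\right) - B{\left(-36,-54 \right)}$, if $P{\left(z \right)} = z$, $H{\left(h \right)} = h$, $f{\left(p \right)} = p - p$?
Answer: $- \frac{21930}{13} \approx -1686.9$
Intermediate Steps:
$f{\left(p \right)} = 0$
$B{\left(I,x \right)} = - \frac{1}{13}$ ($B{\left(I,x \right)} = \frac{1}{0 - 13} = \frac{1}{-13} = - \frac{1}{13}$)
$\left(-641 - 1046\right) - B{\left(-36,-54 \right)} = \left(-641 - 1046\right) - - \frac{1}{13} = \left(-641 - 1046\right) + \frac{1}{13} = -1687 + \frac{1}{13} = - \frac{21930}{13}$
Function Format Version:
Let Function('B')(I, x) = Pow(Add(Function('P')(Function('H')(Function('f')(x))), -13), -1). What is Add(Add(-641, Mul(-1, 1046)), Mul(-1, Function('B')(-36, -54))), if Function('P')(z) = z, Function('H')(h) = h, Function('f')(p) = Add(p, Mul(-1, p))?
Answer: Rational(-21930, 13) ≈ -1686.9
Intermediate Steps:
Function('f')(p) = 0
Function('B')(I, x) = Rational(-1, 13) (Function('B')(I, x) = Pow(Add(0, -13), -1) = Pow(-13, -1) = Rational(-1, 13))
Add(Add(-641, Mul(-1, 1046)), Mul(-1, Function('B')(-36, -54))) = Add(Add(-641, Mul(-1, 1046)), Mul(-1, Rational(-1, 13))) = Add(Add(-641, -1046), Rational(1, 13)) = Add(-1687, Rational(1, 13)) = Rational(-21930, 13)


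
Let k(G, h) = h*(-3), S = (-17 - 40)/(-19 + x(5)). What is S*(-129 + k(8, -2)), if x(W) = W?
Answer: -7011/14 ≈ -500.79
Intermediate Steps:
S = 57/14 (S = (-17 - 40)/(-19 + 5) = -57/(-14) = -57*(-1/14) = 57/14 ≈ 4.0714)
k(G, h) = -3*h
S*(-129 + k(8, -2)) = 57*(-129 - 3*(-2))/14 = 57*(-129 + 6)/14 = (57/14)*(-123) = -7011/14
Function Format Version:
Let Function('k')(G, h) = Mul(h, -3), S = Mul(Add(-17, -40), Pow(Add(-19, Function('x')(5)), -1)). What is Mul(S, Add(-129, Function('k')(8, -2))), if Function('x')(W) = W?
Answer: Rational(-7011, 14) ≈ -500.79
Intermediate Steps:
S = Rational(57, 14) (S = Mul(Add(-17, -40), Pow(Add(-19, 5), -1)) = Mul(-57, Pow(-14, -1)) = Mul(-57, Rational(-1, 14)) = Rational(57, 14) ≈ 4.0714)
Function('k')(G, h) = Mul(-3, h)
Mul(S, Add(-129, Function('k')(8, -2))) = Mul(Rational(57, 14), Add(-129, Mul(-3, -2))) = Mul(Rational(57, 14), Add(-129, 6)) = Mul(Rational(57, 14), -123) = Rational(-7011, 14)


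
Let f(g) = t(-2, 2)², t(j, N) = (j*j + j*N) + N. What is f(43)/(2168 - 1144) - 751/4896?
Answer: -5855/39168 ≈ -0.14948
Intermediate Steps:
t(j, N) = N + j² + N*j (t(j, N) = (j² + N*j) + N = N + j² + N*j)
f(g) = 4 (f(g) = (2 + (-2)² + 2*(-2))² = (2 + 4 - 4)² = 2² = 4)
f(43)/(2168 - 1144) - 751/4896 = 4/(2168 - 1144) - 751/4896 = 4/1024 - 751*1/4896 = 4*(1/1024) - 751/4896 = 1/256 - 751/4896 = -5855/39168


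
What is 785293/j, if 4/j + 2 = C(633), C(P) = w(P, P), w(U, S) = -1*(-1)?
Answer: -785293/4 ≈ -1.9632e+5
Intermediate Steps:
w(U, S) = 1
C(P) = 1
j = -4 (j = 4/(-2 + 1) = 4/(-1) = 4*(-1) = -4)
785293/j = 785293/(-4) = 785293*(-¼) = -785293/4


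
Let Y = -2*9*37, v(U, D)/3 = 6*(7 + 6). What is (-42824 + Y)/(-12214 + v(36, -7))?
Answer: 4349/1198 ≈ 3.6302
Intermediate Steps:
v(U, D) = 234 (v(U, D) = 3*(6*(7 + 6)) = 3*(6*13) = 3*78 = 234)
Y = -666 (Y = -18*37 = -666)
(-42824 + Y)/(-12214 + v(36, -7)) = (-42824 - 666)/(-12214 + 234) = -43490/(-11980) = -43490*(-1/11980) = 4349/1198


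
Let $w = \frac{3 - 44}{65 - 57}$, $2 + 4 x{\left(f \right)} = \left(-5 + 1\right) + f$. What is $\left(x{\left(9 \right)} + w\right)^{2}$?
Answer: $\frac{1225}{64} \approx 19.141$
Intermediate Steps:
$x{\left(f \right)} = - \frac{3}{2} + \frac{f}{4}$ ($x{\left(f \right)} = - \frac{1}{2} + \frac{\left(-5 + 1\right) + f}{4} = - \frac{1}{2} + \frac{-4 + f}{4} = - \frac{1}{2} + \left(-1 + \frac{f}{4}\right) = - \frac{3}{2} + \frac{f}{4}$)
$w = - \frac{41}{8} \approx -5.125$
$\left(x{\left(9 \right)} + w\right)^{2} = \left(\left(- \frac{3}{2} + \frac{1}{4} \cdot 9\right) - \frac{41}{8}\right)^{2} = \left(\left(- \frac{3}{2} + \frac{9}{4}\right) - \frac{41}{8}\right)^{2} = \left(\frac{3}{4} - \frac{41}{8}\right)^{2} = \left(- \frac{35}{8}\right)^{2} = \frac{1225}{64}$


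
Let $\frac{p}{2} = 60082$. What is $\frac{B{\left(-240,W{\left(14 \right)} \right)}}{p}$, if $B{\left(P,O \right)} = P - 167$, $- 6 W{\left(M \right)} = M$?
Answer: $- \frac{37}{10924} \approx -0.003387$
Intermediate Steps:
$W{\left(M \right)} = - \frac{M}{6}$
$B{\left(P,O \right)} = -167 + P$
$p = 120164$ ($p = 2 \cdot 60082 = 120164$)
$\frac{B{\left(-240,W{\left(14 \right)} \right)}}{p} = \frac{-167 - 240}{120164} = \left(-407\right) \frac{1}{120164} = - \frac{37}{10924}$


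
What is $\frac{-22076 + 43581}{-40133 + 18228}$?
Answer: $- \frac{4301}{4381} \approx -0.98174$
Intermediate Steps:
$\frac{-22076 + 43581}{-40133 + 18228} = \frac{21505}{-21905} = 21505 \left(- \frac{1}{21905}\right) = - \frac{4301}{4381}$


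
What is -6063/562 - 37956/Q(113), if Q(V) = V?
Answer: -22016391/63506 ≈ -346.68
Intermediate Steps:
-6063/562 - 37956/Q(113) = -6063/562 - 37956/113 = -22016391/63506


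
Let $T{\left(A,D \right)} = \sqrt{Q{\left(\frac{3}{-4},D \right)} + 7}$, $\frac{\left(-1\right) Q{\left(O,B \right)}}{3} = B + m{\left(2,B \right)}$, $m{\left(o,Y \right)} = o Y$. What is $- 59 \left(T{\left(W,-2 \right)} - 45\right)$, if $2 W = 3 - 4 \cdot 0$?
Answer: $2360$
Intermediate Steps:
$m{\left(o,Y \right)} = Y o$
$Q{\left(O,B \right)} = - 9 B$ ($Q{\left(O,B \right)} = - 3 \left(B + B 2\right) = - 3 \left(B + 2 B\right) = - 3 \cdot 3 B = - 9 B$)
$W = \frac{3}{2}$ ($W = \frac{3 - 4 \cdot 0}{2} = \frac{3 - 0}{2} = \frac{3 + 0}{2} = \frac{1}{2} \cdot 3 = \frac{3}{2} \approx 1.5$)
$T{\left(A,D \right)} = \sqrt{7 - 9 D}$ ($T{\left(A,D \right)} = \sqrt{- 9 D + 7} = \sqrt{7 - 9 D}$)
$- 59 \left(T{\left(W,-2 \right)} - 45\right) = - 59 \left(\sqrt{7 - -18} - 45\right) = - 59 \left(\sqrt{7 + 18} - 45\right) = - 59 \left(\sqrt{25} - 45\right) = - 59 \left(5 - 45\right) = \left(-59\right) \left(-40\right) = 2360$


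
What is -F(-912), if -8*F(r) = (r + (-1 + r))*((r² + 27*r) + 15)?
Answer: -1473021375/8 ≈ -1.8413e+8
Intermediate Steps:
F(r) = -(-1 + 2*r)*(15 + r² + 27*r)/8 (F(r) = -(r + (-1 + r))*((r² + 27*r) + 15)/8 = -(-1 + 2*r)*(15 + r² + 27*r)/8)
-F(-912) = -(15/8 - 53/8*(-912)² - 3/8*(-912) - ¼*(-912)³) = -(15/8 - 53/8*831744 + 342 - ¼*(-758550528)) = -(15/8 - 5510304 + 342 + 189637632) = -1*1473021375/8 = -1473021375/8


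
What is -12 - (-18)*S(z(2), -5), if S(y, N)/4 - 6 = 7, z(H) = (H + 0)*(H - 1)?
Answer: 924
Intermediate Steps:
z(H) = H*(-1 + H)
S(y, N) = 52 (S(y, N) = 24 + 4*7 = 24 + 28 = 52)
-12 - (-18)*S(z(2), -5) = -12 - (-18)*52 = -12 - 18*(-52) = -12 + 936 = 924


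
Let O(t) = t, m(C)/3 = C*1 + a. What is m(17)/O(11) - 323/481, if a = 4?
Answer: 26750/5291 ≈ 5.0558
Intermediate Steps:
m(C) = 12 + 3*C (m(C) = 3*(C*1 + 4) = 3*(C + 4) = 3*(4 + C) = 12 + 3*C)
m(17)/O(11) - 323/481 = (12 + 3*17)/11 - 323/481 = (12 + 51)*(1/11) - 323*1/481 = 63*(1/11) - 323/481 = 63/11 - 323/481 = 26750/5291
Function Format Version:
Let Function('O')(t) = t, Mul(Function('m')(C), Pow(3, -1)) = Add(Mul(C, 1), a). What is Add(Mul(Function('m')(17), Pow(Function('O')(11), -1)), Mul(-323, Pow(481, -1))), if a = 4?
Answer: Rational(26750, 5291) ≈ 5.0558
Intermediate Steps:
Function('m')(C) = Add(12, Mul(3, C)) (Function('m')(C) = Mul(3, Add(Mul(C, 1), 4)) = Mul(3, Add(C, 4)) = Mul(3, Add(4, C)) = Add(12, Mul(3, C)))
Add(Mul(Function('m')(17), Pow(Function('O')(11), -1)), Mul(-323, Pow(481, -1))) = Add(Mul(Add(12, Mul(3, 17)), Pow(11, -1)), Mul(-323, Pow(481, -1))) = Add(Mul(Add(12, 51), Rational(1, 11)), Mul(-323, Rational(1, 481))) = Add(Mul(63, Rational(1, 11)), Rational(-323, 481)) = Add(Rational(63, 11), Rational(-323, 481)) = Rational(26750, 5291)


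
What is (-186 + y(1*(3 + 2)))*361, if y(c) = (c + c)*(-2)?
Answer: -74366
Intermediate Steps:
y(c) = -4*c (y(c) = (2*c)*(-2) = -4*c)
(-186 + y(1*(3 + 2)))*361 = (-186 - 4*(3 + 2))*361 = (-186 - 4*5)*361 = (-186 - 20)*361 = -206*361 = -74366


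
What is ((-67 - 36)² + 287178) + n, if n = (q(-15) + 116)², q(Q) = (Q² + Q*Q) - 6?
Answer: 611387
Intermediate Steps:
q(Q) = -6 + 2*Q² (q(Q) = (Q² + Q²) - 6 = 2*Q² - 6 = -6 + 2*Q²)
n = 313600 (n = ((-6 + 2*(-15)²) + 116)² = ((-6 + 2*225) + 116)² = ((-6 + 450) + 116)² = (444 + 116)² = 560² = 313600)
((-67 - 36)² + 287178) + n = ((-67 - 36)² + 287178) + 313600 = ((-103)² + 287178) + 313600 = (10609 + 287178) + 313600 = 297787 + 313600 = 611387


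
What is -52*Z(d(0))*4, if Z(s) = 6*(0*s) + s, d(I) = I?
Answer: 0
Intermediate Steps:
Z(s) = s (Z(s) = 6*0 + s = 0 + s = s)
-52*Z(d(0))*4 = -52*0*4 = 0*4 = 0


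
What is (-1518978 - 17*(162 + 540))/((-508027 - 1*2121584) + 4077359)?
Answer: -382728/361937 ≈ -1.0574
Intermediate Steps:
(-1518978 - 17*(162 + 540))/((-508027 - 1*2121584) + 4077359) = (-1518978 - 17*702)/((-508027 - 2121584) + 4077359) = (-1518978 - 11934)/(-2629611 + 4077359) = -1530912/1447748 = -1530912*1/1447748 = -382728/361937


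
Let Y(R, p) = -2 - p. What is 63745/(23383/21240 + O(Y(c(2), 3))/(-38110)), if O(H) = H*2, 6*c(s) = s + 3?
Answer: 5159879821800/89133853 ≈ 57889.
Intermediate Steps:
c(s) = ½ + s/6 (c(s) = (s + 3)/6 = (3 + s)/6 = ½ + s/6)
O(H) = 2*H
63745/(23383/21240 + O(Y(c(2), 3))/(-38110)) = 63745/(23383/21240 + (2*(-2 - 1*3))/(-38110)) = 63745/(23383*(1/21240) + (2*(-2 - 3))*(-1/38110)) = 63745/(23383/21240 + (2*(-5))*(-1/38110)) = 63745/(23383/21240 - 10*(-1/38110)) = 63745/(23383/21240 + 1/3811) = 63745/(89133853/80945640) = 63745*(80945640/89133853) = 5159879821800/89133853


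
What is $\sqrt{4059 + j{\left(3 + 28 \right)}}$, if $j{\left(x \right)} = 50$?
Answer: $\sqrt{4109} \approx 64.101$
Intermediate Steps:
$\sqrt{4059 + j{\left(3 + 28 \right)}} = \sqrt{4059 + 50} = \sqrt{4109}$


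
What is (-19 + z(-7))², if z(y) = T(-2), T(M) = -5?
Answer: 576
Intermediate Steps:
z(y) = -5
(-19 + z(-7))² = (-19 - 5)² = (-24)² = 576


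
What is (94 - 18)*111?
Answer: 8436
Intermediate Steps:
(94 - 18)*111 = 76*111 = 8436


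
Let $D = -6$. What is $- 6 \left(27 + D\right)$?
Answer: $-126$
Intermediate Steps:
$- 6 \left(27 + D\right) = - 6 \left(27 - 6\right) = \left(-6\right) 21 = -126$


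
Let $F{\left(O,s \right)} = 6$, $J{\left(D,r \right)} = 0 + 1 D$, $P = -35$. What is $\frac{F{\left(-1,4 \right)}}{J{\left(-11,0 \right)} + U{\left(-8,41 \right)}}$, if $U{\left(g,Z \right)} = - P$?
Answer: $\frac{1}{4} \approx 0.25$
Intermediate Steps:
$J{\left(D,r \right)} = D$ ($J{\left(D,r \right)} = 0 + D = D$)
$U{\left(g,Z \right)} = 35$ ($U{\left(g,Z \right)} = \left(-1\right) \left(-35\right) = 35$)
$\frac{F{\left(-1,4 \right)}}{J{\left(-11,0 \right)} + U{\left(-8,41 \right)}} = \frac{1}{-11 + 35} \cdot 6 = \frac{1}{24} \cdot 6 = \frac{1}{4}$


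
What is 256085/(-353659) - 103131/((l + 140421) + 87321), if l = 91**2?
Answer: -96915156284/83471658157 ≈ -1.1611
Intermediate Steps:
l = 8281
256085/(-353659) - 103131/((l + 140421) + 87321) = 256085/(-353659) - 103131/((8281 + 140421) + 87321) = 256085*(-1/353659) - 103131/(148702 + 87321) = -256085/353659 - 103131/236023 = -96915156284/83471658157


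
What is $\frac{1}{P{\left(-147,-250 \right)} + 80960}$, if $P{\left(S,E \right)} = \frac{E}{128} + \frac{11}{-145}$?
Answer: $\frac{9280}{751289971} \approx 1.2352 \cdot 10^{-5}$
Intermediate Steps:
$P{\left(S,E \right)} = - \frac{11}{145} + \frac{E}{128}$ ($P{\left(S,E \right)} = E \frac{1}{128} + 11 \left(- \frac{1}{145}\right) = \frac{E}{128} - \frac{11}{145} = - \frac{11}{145} + \frac{E}{128}$)
$\frac{1}{P{\left(-147,-250 \right)} + 80960} = \frac{1}{\left(- \frac{11}{145} + \frac{1}{128} \left(-250\right)\right) + 80960} = \frac{1}{\left(- \frac{11}{145} - \frac{125}{64}\right) + 80960} = \frac{1}{- \frac{18829}{9280} + 80960} = \frac{1}{\frac{751289971}{9280}} = \frac{9280}{751289971}$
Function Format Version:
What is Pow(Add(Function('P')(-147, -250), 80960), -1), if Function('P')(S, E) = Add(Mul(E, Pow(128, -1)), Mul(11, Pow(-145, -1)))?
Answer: Rational(9280, 751289971) ≈ 1.2352e-5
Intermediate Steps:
Function('P')(S, E) = Add(Rational(-11, 145), Mul(Rational(1, 128), E)) (Function('P')(S, E) = Add(Mul(E, Rational(1, 128)), Mul(11, Rational(-1, 145))) = Add(Mul(Rational(1, 128), E), Rational(-11, 145)) = Add(Rational(-11, 145), Mul(Rational(1, 128), E)))
Pow(Add(Function('P')(-147, -250), 80960), -1) = Pow(Add(Add(Rational(-11, 145), Mul(Rational(1, 128), -250)), 80960), -1) = Pow(Add(Add(Rational(-11, 145), Rational(-125, 64)), 80960), -1) = Pow(Add(Rational(-18829, 9280), 80960), -1) = Pow(Rational(751289971, 9280), -1) = Rational(9280, 751289971)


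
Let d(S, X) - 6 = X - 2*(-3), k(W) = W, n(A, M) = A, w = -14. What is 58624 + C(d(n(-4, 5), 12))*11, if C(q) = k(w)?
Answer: 58470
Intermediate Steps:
d(S, X) = 12 + X (d(S, X) = 6 + (X - 2*(-3)) = 6 + (X + 6) = 6 + (6 + X) = 12 + X)
C(q) = -14
58624 + C(d(n(-4, 5), 12))*11 = 58624 - 14*11 = 58624 - 154 = 58470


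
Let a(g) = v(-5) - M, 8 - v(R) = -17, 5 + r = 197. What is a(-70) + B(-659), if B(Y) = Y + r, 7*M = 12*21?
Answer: -478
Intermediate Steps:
r = 192 (r = -5 + 197 = 192)
v(R) = 25 (v(R) = 8 - 1*(-17) = 8 + 17 = 25)
M = 36 (M = (12*21)/7 = (⅐)*252 = 36)
B(Y) = 192 + Y (B(Y) = Y + 192 = 192 + Y)
a(g) = -11 (a(g) = 25 - 1*36 = 25 - 36 = -11)
a(-70) + B(-659) = -11 + (192 - 659) = -11 - 467 = -478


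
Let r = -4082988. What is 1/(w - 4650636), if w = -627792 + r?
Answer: -1/9361416 ≈ -1.0682e-7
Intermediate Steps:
w = -4710780 (w = -627792 - 4082988 = -4710780)
1/(w - 4650636) = 1/(-4710780 - 4650636) = 1/(-9361416) = -1/9361416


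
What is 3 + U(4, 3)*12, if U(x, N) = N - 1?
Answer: 27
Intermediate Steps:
U(x, N) = -1 + N
3 + U(4, 3)*12 = 3 + (-1 + 3)*12 = 3 + 2*12 = 3 + 24 = 27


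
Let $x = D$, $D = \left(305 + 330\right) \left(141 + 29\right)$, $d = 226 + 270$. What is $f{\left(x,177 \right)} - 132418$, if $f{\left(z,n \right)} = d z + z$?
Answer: $53518732$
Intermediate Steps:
$d = 496$
$D = 107950$ ($D = 635 \cdot 170 = 107950$)
$x = 107950$
$f{\left(z,n \right)} = 497 z$ ($f{\left(z,n \right)} = 496 z + z = 497 z$)
$f{\left(x,177 \right)} - 132418 = 497 \cdot 107950 - 132418 = 53651150 - 132418 = 53518732$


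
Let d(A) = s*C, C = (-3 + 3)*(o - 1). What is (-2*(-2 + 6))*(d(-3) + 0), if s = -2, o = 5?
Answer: 0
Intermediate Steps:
C = 0 (C = (-3 + 3)*(5 - 1) = 0*4 = 0)
d(A) = 0 (d(A) = -2*0 = 0)
(-2*(-2 + 6))*(d(-3) + 0) = (-2*(-2 + 6))*(0 + 0) = -2*4*0 = -8*0 = 0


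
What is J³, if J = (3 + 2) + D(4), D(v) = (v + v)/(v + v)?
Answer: 216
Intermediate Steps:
D(v) = 1 (D(v) = (2*v)/((2*v)) = (2*v)*(1/(2*v)) = 1)
J = 6 (J = (3 + 2) + 1 = 5 + 1 = 6)
J³ = 6³ = 216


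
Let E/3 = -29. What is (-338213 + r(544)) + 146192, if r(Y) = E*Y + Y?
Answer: -238805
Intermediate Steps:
E = -87 (E = 3*(-29) = -87)
r(Y) = -86*Y (r(Y) = -87*Y + Y = -86*Y)
(-338213 + r(544)) + 146192 = (-338213 - 86*544) + 146192 = (-338213 - 46784) + 146192 = -384997 + 146192 = -238805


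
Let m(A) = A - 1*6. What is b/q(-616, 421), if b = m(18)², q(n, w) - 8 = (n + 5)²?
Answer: 16/41481 ≈ 0.00038572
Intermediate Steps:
q(n, w) = 8 + (5 + n)² (q(n, w) = 8 + (n + 5)² = 8 + (5 + n)²)
m(A) = -6 + A (m(A) = A - 6 = -6 + A)
b = 144 (b = (-6 + 18)² = 12² = 144)
b/q(-616, 421) = 144/(8 + (5 - 616)²) = 144/(8 + (-611)²) = 144/(8 + 373321) = 144/373329 = 144*(1/373329) = 16/41481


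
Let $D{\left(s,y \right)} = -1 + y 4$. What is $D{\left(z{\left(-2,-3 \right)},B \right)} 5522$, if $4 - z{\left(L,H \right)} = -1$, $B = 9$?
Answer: $193270$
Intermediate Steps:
$z{\left(L,H \right)} = 5$ ($z{\left(L,H \right)} = 4 - -1 = 4 + 1 = 5$)
$D{\left(s,y \right)} = -1 + 4 y$
$D{\left(z{\left(-2,-3 \right)},B \right)} 5522 = \left(-1 + 4 \cdot 9\right) 5522 = \left(-1 + 36\right) 5522 = 35 \cdot 5522 = 193270$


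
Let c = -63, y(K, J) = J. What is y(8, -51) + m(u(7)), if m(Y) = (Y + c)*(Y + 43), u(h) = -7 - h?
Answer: -2284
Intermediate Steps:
m(Y) = (-63 + Y)*(43 + Y) (m(Y) = (Y - 63)*(Y + 43) = (-63 + Y)*(43 + Y))
y(8, -51) + m(u(7)) = -51 + (-2709 + (-7 - 1*7)² - 20*(-7 - 1*7)) = -51 + (-2709 + (-7 - 7)² - 20*(-7 - 7)) = -51 + (-2709 + (-14)² - 20*(-14)) = -51 + (-2709 + 196 + 280) = -51 - 2233 = -2284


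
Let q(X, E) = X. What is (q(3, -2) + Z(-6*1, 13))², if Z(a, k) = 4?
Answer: 49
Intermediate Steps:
(q(3, -2) + Z(-6*1, 13))² = (3 + 4)² = 7² = 49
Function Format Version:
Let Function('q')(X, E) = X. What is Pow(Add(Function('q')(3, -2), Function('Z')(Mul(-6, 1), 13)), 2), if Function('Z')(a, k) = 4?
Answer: 49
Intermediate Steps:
Pow(Add(Function('q')(3, -2), Function('Z')(Mul(-6, 1), 13)), 2) = Pow(Add(3, 4), 2) = Pow(7, 2) = 49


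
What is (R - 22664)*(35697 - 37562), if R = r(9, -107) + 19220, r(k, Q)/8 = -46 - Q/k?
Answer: 62387980/9 ≈ 6.9320e+6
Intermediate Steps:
r(k, Q) = -368 - 8*Q/k (r(k, Q) = 8*(-46 - Q/k) = -368 - 8*Q/k)
R = 170524/9 (R = (-368 - 8*(-107)/9) + 19220 = (-368 - 8*(-107)*⅑) + 19220 = (-368 + 856/9) + 19220 = -2456/9 + 19220 = 170524/9 ≈ 18947.)
(R - 22664)*(35697 - 37562) = (170524/9 - 22664)*(35697 - 37562) = -33452/9*(-1865) = 62387980/9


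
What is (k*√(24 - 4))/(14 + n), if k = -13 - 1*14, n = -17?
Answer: 18*√5 ≈ 40.249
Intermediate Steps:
k = -27 (k = -13 - 14 = -27)
(k*√(24 - 4))/(14 + n) = (-27*√(24 - 4))/(14 - 17) = -54*√5/(-3) = -54*√5*(-⅓) = 18*√5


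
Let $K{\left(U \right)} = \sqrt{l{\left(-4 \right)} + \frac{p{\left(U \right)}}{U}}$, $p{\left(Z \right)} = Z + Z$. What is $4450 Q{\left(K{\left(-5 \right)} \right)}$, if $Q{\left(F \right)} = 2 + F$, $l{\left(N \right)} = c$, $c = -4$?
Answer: $8900 + 4450 i \sqrt{2} \approx 8900.0 + 6293.3 i$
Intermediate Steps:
$p{\left(Z \right)} = 2 Z$
$l{\left(N \right)} = -4$
$K{\left(U \right)} = i \sqrt{2}$ ($K{\left(U \right)} = \sqrt{-4 + \frac{2 U}{U}} = \sqrt{-4 + 2} = \sqrt{-2} = i \sqrt{2}$)
$4450 Q{\left(K{\left(-5 \right)} \right)} = 4450 \left(2 + i \sqrt{2}\right) = 8900 + 4450 i \sqrt{2}$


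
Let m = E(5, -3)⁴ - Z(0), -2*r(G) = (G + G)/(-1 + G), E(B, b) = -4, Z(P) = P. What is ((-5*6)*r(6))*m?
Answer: 9216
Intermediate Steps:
r(G) = -G/(-1 + G) (r(G) = -(G + G)/(2*(-1 + G)) = -2*G/(2*(-1 + G)) = -G/(-1 + G))
m = 256 (m = (-4)⁴ - 1*0 = 256 + 0 = 256)
((-5*6)*r(6))*m = ((-5*6)*(-1*6/(-1 + 6)))*256 = -(-30)*6/5*256 = -30*(-6/5)*256 = 36*256 = 9216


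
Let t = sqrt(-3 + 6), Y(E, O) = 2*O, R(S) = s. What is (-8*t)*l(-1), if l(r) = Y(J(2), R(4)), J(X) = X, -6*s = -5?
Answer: -40*sqrt(3)/3 ≈ -23.094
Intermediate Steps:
s = 5/6 (s = -1/6*(-5) = 5/6 ≈ 0.83333)
R(S) = 5/6
l(r) = 5/3 (l(r) = 2*(5/6) = 5/3)
t = sqrt(3) ≈ 1.7320
(-8*t)*l(-1) = -8*sqrt(3)*(5/3) = -40*sqrt(3)/3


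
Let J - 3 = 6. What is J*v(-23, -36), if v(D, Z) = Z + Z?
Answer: -648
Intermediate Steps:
v(D, Z) = 2*Z
J = 9 (J = 3 + 6 = 9)
J*v(-23, -36) = 9*(2*(-36)) = 9*(-72) = -648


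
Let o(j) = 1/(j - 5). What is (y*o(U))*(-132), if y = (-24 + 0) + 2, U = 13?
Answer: 363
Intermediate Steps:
o(j) = 1/(-5 + j)
y = -22 (y = -24 + 2 = -22)
(y*o(U))*(-132) = -22/(-5 + 13)*(-132) = -22/8*(-132) = -22*⅛*(-132) = -11/4*(-132) = 363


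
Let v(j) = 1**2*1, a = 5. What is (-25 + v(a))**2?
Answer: 576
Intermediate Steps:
v(j) = 1 (v(j) = 1*1 = 1)
(-25 + v(a))**2 = (-25 + 1)**2 = (-24)**2 = 576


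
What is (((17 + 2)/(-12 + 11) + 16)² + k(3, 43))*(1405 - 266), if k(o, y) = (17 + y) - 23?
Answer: 52394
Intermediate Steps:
k(o, y) = -6 + y
(((17 + 2)/(-12 + 11) + 16)² + k(3, 43))*(1405 - 266) = (((17 + 2)/(-12 + 11) + 16)² + (-6 + 43))*(1405 - 266) = ((19/(-1) + 16)² + 37)*1139 = ((19*(-1) + 16)² + 37)*1139 = ((-19 + 16)² + 37)*1139 = ((-3)² + 37)*1139 = (9 + 37)*1139 = 46*1139 = 52394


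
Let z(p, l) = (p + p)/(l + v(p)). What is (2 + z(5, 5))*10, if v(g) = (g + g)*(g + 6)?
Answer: 480/23 ≈ 20.870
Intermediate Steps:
v(g) = 2*g*(6 + g) (v(g) = (2*g)*(6 + g) = 2*g*(6 + g))
z(p, l) = 2*p/(l + 2*p*(6 + p)) (z(p, l) = (p + p)/(l + 2*p*(6 + p)) = (2*p)/(l + 2*p*(6 + p)) = 2*p/(l + 2*p*(6 + p)))
(2 + z(5, 5))*10 = (2 + 2*5/(5 + 2*5*(6 + 5)))*10 = (2 + 2*5/(5 + 2*5*11))*10 = (2 + 2*5/(5 + 110))*10 = (2 + 2*5/115)*10 = (2 + 2*5*(1/115))*10 = (2 + 2/23)*10 = (48/23)*10 = 480/23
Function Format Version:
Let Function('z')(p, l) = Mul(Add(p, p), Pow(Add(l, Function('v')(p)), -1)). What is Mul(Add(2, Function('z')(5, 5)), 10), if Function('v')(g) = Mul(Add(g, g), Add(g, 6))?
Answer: Rational(480, 23) ≈ 20.870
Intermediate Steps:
Function('v')(g) = Mul(2, g, Add(6, g)) (Function('v')(g) = Mul(Mul(2, g), Add(6, g)) = Mul(2, g, Add(6, g)))
Function('z')(p, l) = Mul(2, p, Pow(Add(l, Mul(2, p, Add(6, p))), -1)) (Function('z')(p, l) = Mul(Add(p, p), Pow(Add(l, Mul(2, p, Add(6, p))), -1)) = Mul(Mul(2, p), Pow(Add(l, Mul(2, p, Add(6, p))), -1)) = Mul(2, p, Pow(Add(l, Mul(2, p, Add(6, p))), -1)))
Mul(Add(2, Function('z')(5, 5)), 10) = Mul(Add(2, Mul(2, 5, Pow(Add(5, Mul(2, 5, Add(6, 5))), -1))), 10) = Mul(Add(2, Mul(2, 5, Pow(Add(5, Mul(2, 5, 11)), -1))), 10) = Mul(Add(2, Mul(2, 5, Pow(Add(5, 110), -1))), 10) = Mul(Add(2, Mul(2, 5, Pow(115, -1))), 10) = Mul(Add(2, Mul(2, 5, Rational(1, 115))), 10) = Mul(Add(2, Rational(2, 23)), 10) = Mul(Rational(48, 23), 10) = Rational(480, 23)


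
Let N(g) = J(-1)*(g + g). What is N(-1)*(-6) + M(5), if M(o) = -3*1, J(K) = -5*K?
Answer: 57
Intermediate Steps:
N(g) = 10*g (N(g) = (-5*(-1))*(g + g) = 5*(2*g) = 10*g)
M(o) = -3
N(-1)*(-6) + M(5) = (10*(-1))*(-6) - 3 = -10*(-6) - 3 = 60 - 3 = 57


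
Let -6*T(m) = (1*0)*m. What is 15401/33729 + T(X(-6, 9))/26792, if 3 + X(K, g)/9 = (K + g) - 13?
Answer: 15401/33729 ≈ 0.45661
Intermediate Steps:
X(K, g) = -144 + 9*K + 9*g (X(K, g) = -27 + 9*((K + g) - 13) = -27 + 9*(-13 + K + g) = -27 + (-117 + 9*K + 9*g) = -144 + 9*K + 9*g)
T(m) = 0 (T(m) = -1*0*m/6 = -0*m = -⅙*0 = 0)
15401/33729 + T(X(-6, 9))/26792 = 15401/33729 + 0/26792 = 15401*(1/33729) + 0*(1/26792) = 15401/33729 + 0 = 15401/33729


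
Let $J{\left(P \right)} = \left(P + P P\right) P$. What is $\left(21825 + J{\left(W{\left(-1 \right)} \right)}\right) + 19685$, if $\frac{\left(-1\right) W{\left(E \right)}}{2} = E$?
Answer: $41522$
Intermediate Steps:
$W{\left(E \right)} = - 2 E$
$J{\left(P \right)} = P \left(P + P^{2}\right)$ ($J{\left(P \right)} = \left(P + P^{2}\right) P = P \left(P + P^{2}\right)$)
$\left(21825 + J{\left(W{\left(-1 \right)} \right)}\right) + 19685 = \left(21825 + \left(\left(-2\right) \left(-1\right)\right)^{2} \left(1 - -2\right)\right) + 19685 = \left(21825 + 2^{2} \left(1 + 2\right)\right) + 19685 = \left(21825 + 4 \cdot 3\right) + 19685 = \left(21825 + 12\right) + 19685 = 21837 + 19685 = 41522$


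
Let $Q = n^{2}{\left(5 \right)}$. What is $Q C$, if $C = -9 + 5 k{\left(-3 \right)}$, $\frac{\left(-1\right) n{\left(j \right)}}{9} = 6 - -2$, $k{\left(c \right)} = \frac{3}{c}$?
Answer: $-72576$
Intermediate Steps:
$n{\left(j \right)} = -72$ ($n{\left(j \right)} = - 9 \left(6 - -2\right) = - 9 \left(6 + 2\right) = \left(-9\right) 8 = -72$)
$C = -14$ ($C = -9 + 5 \frac{3}{-3} = -9 + 5 \cdot 3 \left(- \frac{1}{3}\right) = -9 + 5 \left(-1\right) = -9 - 5 = -14$)
$Q = 5184$ ($Q = \left(-72\right)^{2} = 5184$)
$Q C = 5184 \left(-14\right) = -72576$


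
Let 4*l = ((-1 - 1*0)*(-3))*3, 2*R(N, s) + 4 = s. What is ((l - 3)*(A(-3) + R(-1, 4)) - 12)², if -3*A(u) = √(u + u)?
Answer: (48 - I*√6)²/16 ≈ 143.63 - 14.697*I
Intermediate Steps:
R(N, s) = -2 + s/2
l = 9/4 (l = (((-1 - 1*0)*(-3))*3)/4 = (((-1 + 0)*(-3))*3)/4 = (-1*(-3)*3)/4 = (3*3)/4 = (¼)*9 = 9/4 ≈ 2.2500)
A(u) = -√2*√u/3 (A(u) = -√(u + u)/3 = -√2*√u/3)
((l - 3)*(A(-3) + R(-1, 4)) - 12)² = ((9/4 - 3)*(-√2*√(-3)/3 + (-2 + (½)*4)) - 12)² = (-3*(-√2*I*√3/3 + (-2 + 2))/4 - 12)² = (-3*(-I*√6/3 + 0)/4 - 12)² = (-(-1)*I*√6/4 - 12)² = (I*√6/4 - 12)² = (-12 + I*√6/4)²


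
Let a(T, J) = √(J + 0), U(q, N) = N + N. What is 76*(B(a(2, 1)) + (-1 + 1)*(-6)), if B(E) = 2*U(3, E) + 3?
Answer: 532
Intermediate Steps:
U(q, N) = 2*N
a(T, J) = √J
B(E) = 3 + 4*E (B(E) = 2*(2*E) + 3 = 4*E + 3 = 3 + 4*E)
76*(B(a(2, 1)) + (-1 + 1)*(-6)) = 76*((3 + 4*√1) + (-1 + 1)*(-6)) = 76*((3 + 4*1) + 0*(-6)) = 76*((3 + 4) + 0) = 76*(7 + 0) = 76*7 = 532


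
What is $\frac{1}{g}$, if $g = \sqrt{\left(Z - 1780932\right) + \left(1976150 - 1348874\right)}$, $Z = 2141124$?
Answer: $\frac{\sqrt{246867}}{493734} \approx 0.0010063$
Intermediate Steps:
$g = 2 \sqrt{246867}$ ($g = \sqrt{\left(2141124 - 1780932\right) + \left(1976150 - 1348874\right)} = \sqrt{\left(2141124 - 1780932\right) + 627276} = \sqrt{360192 + 627276} = \sqrt{987468} = 2 \sqrt{246867} \approx 993.71$)
$\frac{1}{g} = \frac{1}{2 \sqrt{246867}} = \frac{\sqrt{246867}}{493734}$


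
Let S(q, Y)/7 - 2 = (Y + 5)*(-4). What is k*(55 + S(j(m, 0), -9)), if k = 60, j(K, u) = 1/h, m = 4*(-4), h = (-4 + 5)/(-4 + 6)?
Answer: 10860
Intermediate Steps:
h = ½ (h = 1/2 = 1*(½) = ½ ≈ 0.50000)
m = -16
j(K, u) = 2 (j(K, u) = 1/(½) = 2)
S(q, Y) = -126 - 28*Y (S(q, Y) = 14 + 7*((Y + 5)*(-4)) = 14 + 7*((5 + Y)*(-4)) = 14 + 7*(-20 - 4*Y) = 14 + (-140 - 28*Y) = -126 - 28*Y)
k*(55 + S(j(m, 0), -9)) = 60*(55 + (-126 - 28*(-9))) = 60*(55 + (-126 + 252)) = 60*(55 + 126) = 60*181 = 10860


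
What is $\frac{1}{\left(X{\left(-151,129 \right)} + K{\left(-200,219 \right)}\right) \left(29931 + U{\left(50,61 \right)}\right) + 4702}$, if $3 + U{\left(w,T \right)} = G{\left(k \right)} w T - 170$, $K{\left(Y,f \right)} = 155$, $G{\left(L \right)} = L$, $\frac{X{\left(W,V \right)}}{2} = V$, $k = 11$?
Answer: $\frac{1}{26150906} \approx 3.824 \cdot 10^{-8}$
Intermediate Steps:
$X{\left(W,V \right)} = 2 V$
$U{\left(w,T \right)} = -173 + 11 T w$ ($U{\left(w,T \right)} = -3 + \left(11 w T - 170\right) = -3 + \left(11 T w - 170\right) = -3 + \left(-170 + 11 T w\right) = -173 + 11 T w$)
$\frac{1}{\left(X{\left(-151,129 \right)} + K{\left(-200,219 \right)}\right) \left(29931 + U{\left(50,61 \right)}\right) + 4702} = \frac{1}{\left(2 \cdot 129 + 155\right) \left(29931 - \left(173 - 33550\right)\right) + 4702} = \frac{1}{\left(258 + 155\right) \left(29931 + \left(-173 + 33550\right)\right) + 4702} = \frac{1}{413 \left(29931 + 33377\right) + 4702} = \frac{1}{413 \cdot 63308 + 4702} = \frac{1}{26146204 + 4702} = \frac{1}{26150906}$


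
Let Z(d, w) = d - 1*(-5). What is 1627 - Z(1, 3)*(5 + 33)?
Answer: 1399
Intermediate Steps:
Z(d, w) = 5 + d (Z(d, w) = d + 5 = 5 + d)
1627 - Z(1, 3)*(5 + 33) = 1627 - (5 + 1)*(5 + 33) = 1627 - 6*38 = 1627 - 1*228 = 1627 - 228 = 1399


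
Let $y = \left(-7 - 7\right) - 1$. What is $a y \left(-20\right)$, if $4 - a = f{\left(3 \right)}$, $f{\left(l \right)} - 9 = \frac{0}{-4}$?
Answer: $-1500$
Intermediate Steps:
$f{\left(l \right)} = 9$ ($f{\left(l \right)} = 9 + \frac{0}{-4} = 9 + 0 \left(- \frac{1}{4}\right) = 9 + 0 = 9$)
$a = -5$ ($a = 4 - 9 = -5$)
$y = -15$ ($y = -14 - 1 = -15$)
$a y \left(-20\right) = \left(-5\right) \left(-15\right) \left(-20\right) = 75 \left(-20\right) = -1500$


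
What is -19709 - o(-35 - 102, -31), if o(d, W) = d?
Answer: -19572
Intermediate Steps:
-19709 - o(-35 - 102, -31) = -19709 - (-35 - 102) = -19709 - 1*(-137) = -19709 + 137 = -19572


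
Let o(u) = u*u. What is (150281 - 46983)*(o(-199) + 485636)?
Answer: 54255931626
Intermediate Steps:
o(u) = u²
(150281 - 46983)*(o(-199) + 485636) = (150281 - 46983)*((-199)² + 485636) = 103298*(39601 + 485636) = 103298*525237 = 54255931626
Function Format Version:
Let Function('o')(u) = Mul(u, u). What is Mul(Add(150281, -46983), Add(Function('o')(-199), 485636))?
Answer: 54255931626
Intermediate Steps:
Function('o')(u) = Pow(u, 2)
Mul(Add(150281, -46983), Add(Function('o')(-199), 485636)) = Mul(Add(150281, -46983), Add(Pow(-199, 2), 485636)) = Mul(103298, Add(39601, 485636)) = Mul(103298, 525237) = 54255931626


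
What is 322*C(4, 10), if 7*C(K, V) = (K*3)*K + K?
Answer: 2392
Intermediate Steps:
C(K, V) = K/7 + 3*K²/7 (C(K, V) = ((K*3)*K + K)/7 = ((3*K)*K + K)/7 = (3*K² + K)/7 = (K + 3*K²)/7 = K/7 + 3*K²/7)
322*C(4, 10) = 322*((⅐)*4*(1 + 3*4)) = 322*((⅐)*4*(1 + 12)) = 322*((⅐)*4*13) = 322*(52/7) = 2392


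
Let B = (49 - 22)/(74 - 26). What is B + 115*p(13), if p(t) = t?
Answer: 23929/16 ≈ 1495.6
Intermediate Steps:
B = 9/16 (B = 27/48 = 27*(1/48) = 9/16 ≈ 0.56250)
B + 115*p(13) = 9/16 + 115*13 = 9/16 + 1495 = 23929/16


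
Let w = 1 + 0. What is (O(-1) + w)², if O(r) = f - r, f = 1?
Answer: 9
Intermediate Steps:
w = 1
O(r) = 1 - r
(O(-1) + w)² = ((1 - 1*(-1)) + 1)² = ((1 + 1) + 1)² = (2 + 1)² = 3² = 9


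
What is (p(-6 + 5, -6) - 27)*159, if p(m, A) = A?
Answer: -5247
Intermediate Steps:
(p(-6 + 5, -6) - 27)*159 = (-6 - 27)*159 = -33*159 = -5247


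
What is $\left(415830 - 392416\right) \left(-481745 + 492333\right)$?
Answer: $247907432$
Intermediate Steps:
$\left(415830 - 392416\right) \left(-481745 + 492333\right) = 23414 \cdot 10588 = 247907432$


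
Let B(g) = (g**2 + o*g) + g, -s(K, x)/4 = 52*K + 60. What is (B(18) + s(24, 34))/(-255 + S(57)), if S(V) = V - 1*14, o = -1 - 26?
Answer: 1344/53 ≈ 25.358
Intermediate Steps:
o = -27
s(K, x) = -240 - 208*K (s(K, x) = -4*(52*K + 60) = -4*(60 + 52*K) = -240 - 208*K)
B(g) = g**2 - 26*g (B(g) = (g**2 - 27*g) + g = g**2 - 26*g)
S(V) = -14 + V (S(V) = V - 14 = -14 + V)
(B(18) + s(24, 34))/(-255 + S(57)) = (18*(-26 + 18) + (-240 - 208*24))/(-255 + (-14 + 57)) = (18*(-8) + (-240 - 4992))/(-255 + 43) = (-144 - 5232)/(-212) = -5376*(-1/212) = 1344/53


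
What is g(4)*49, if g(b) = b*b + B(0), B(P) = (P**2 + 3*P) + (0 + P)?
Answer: 784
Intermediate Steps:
B(P) = P**2 + 4*P (B(P) = (P**2 + 3*P) + P = P**2 + 4*P)
g(b) = b**2 (g(b) = b*b + 0*(4 + 0) = b**2 + 0*4 = b**2 + 0 = b**2)
g(4)*49 = 4**2*49 = 16*49 = 784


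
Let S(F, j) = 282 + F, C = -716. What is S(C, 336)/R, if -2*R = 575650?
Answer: 434/287825 ≈ 0.0015079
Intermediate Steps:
R = -287825 (R = -½*575650 = -287825)
S(C, 336)/R = (282 - 716)/(-287825) = -434*(-1/287825) = 434/287825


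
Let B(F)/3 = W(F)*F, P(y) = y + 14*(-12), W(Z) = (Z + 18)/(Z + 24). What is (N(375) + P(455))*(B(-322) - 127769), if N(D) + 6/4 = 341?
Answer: -24038069489/298 ≈ -8.0665e+7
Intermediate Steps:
N(D) = 679/2 (N(D) = -3/2 + 341 = 679/2)
W(Z) = (18 + Z)/(24 + Z)
P(y) = -168 + y (P(y) = y - 168 = -168 + y)
B(F) = 3*F*(18 + F)/(24 + F) (B(F) = 3*(((18 + F)/(24 + F))*F) = 3*(F*(18 + F)/(24 + F)) = 3*F*(18 + F)/(24 + F))
(N(375) + P(455))*(B(-322) - 127769) = (679/2 + (-168 + 455))*(3*(-322)*(18 - 322)/(24 - 322) - 127769) = (679/2 + 287)*(3*(-322)*(-304)/(-298) - 127769) = 1253*(3*(-322)*(-1/298)*(-304) - 127769)/2 = 1253*(-146832/149 - 127769)/2 = (1253/2)*(-19184413/149) = -24038069489/298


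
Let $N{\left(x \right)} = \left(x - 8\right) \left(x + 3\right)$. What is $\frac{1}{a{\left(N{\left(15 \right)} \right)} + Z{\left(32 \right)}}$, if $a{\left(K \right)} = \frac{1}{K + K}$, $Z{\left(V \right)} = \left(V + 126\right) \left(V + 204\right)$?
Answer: $\frac{252}{9396577} \approx 2.6818 \cdot 10^{-5}$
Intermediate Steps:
$Z{\left(V \right)} = \left(126 + V\right) \left(204 + V\right)$
$N{\left(x \right)} = \left(-8 + x\right) \left(3 + x\right)$ ($N{\left(x \right)} = \left(x - 8\right) \left(3 + x\right) = \left(-8 + x\right) \left(3 + x\right)$)
$a{\left(K \right)} = \frac{1}{2 K}$
$\frac{1}{a{\left(N{\left(15 \right)} \right)} + Z{\left(32 \right)}} = \frac{1}{\frac{1}{2 \left(-24 + 15^{2} - 75\right)} + \left(25704 + 32^{2} + 330 \cdot 32\right)} = \frac{1}{\frac{1}{2 \left(-24 + 225 - 75\right)} + \left(25704 + 1024 + 10560\right)} = \frac{1}{\frac{1}{2 \cdot 126} + 37288} = \frac{1}{\frac{1}{2} \cdot \frac{1}{126} + 37288} = \frac{1}{\frac{1}{252} + 37288} = \frac{1}{\frac{9396577}{252}} = \frac{252}{9396577}$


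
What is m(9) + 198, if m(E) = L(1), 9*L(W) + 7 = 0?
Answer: 1775/9 ≈ 197.22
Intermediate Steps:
L(W) = -7/9 (L(W) = -7/9 + (1/9)*0 = -7/9 + 0 = -7/9)
m(E) = -7/9
m(9) + 198 = -7/9 + 198 = 1775/9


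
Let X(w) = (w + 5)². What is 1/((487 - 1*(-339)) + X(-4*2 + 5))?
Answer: 1/830 ≈ 0.0012048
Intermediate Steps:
X(w) = (5 + w)²
1/((487 - 1*(-339)) + X(-4*2 + 5)) = 1/((487 - 1*(-339)) + (5 + (-4*2 + 5))²) = 1/((487 + 339) + (5 + (-8 + 5))²) = 1/(826 + (5 - 3)²) = 1/(826 + 2²) = 1/(826 + 4) = 1/830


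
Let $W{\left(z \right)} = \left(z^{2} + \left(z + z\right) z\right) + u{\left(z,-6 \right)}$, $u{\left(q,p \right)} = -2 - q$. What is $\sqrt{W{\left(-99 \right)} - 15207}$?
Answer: $\sqrt{14293} \approx 119.55$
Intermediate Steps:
$W{\left(z \right)} = -2 - z + 3 z^{2}$ ($W{\left(z \right)} = \left(z^{2} + \left(z + z\right) z\right) - \left(2 + z\right) = \left(z^{2} + 2 z z\right) - \left(2 + z\right) = \left(z^{2} + 2 z^{2}\right) - \left(2 + z\right) = 3 z^{2} - \left(2 + z\right) = -2 - z + 3 z^{2}$)
$\sqrt{W{\left(-99 \right)} - 15207} = \sqrt{\left(-2 - -99 + 3 \left(-99\right)^{2}\right) - 15207} = \sqrt{\left(-2 + 99 + 3 \cdot 9801\right) - 15207} = \sqrt{\left(-2 + 99 + 29403\right) - 15207} = \sqrt{29500 - 15207} = \sqrt{14293}$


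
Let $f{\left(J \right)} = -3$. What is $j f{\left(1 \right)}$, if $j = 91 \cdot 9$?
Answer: $-2457$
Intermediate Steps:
$j = 819$
$j f{\left(1 \right)} = 819 \left(-3\right) = -2457$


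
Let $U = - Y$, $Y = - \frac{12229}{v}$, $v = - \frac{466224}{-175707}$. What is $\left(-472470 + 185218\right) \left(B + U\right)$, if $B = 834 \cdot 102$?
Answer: $- \frac{1000821015975585}{38852} \approx -2.576 \cdot 10^{10}$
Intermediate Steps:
$v = \frac{155408}{58569}$ ($v = \left(-466224\right) \left(- \frac{1}{175707}\right) = \frac{155408}{58569} \approx 2.6534$)
$Y = - \frac{716240301}{155408}$ ($Y = - \frac{12229}{\frac{155408}{58569}} = \left(-12229\right) \frac{58569}{155408} = - \frac{716240301}{155408} \approx -4608.8$)
$B = 85068$
$U = \frac{716240301}{155408}$ ($U = \left(-1\right) \left(- \frac{716240301}{155408}\right) = \frac{716240301}{155408} \approx 4608.8$)
$\left(-472470 + 185218\right) \left(B + U\right) = \left(-472470 + 185218\right) \left(85068 + \frac{716240301}{155408}\right) = \left(-287252\right) \frac{13936488045}{155408} = - \frac{1000821015975585}{38852}$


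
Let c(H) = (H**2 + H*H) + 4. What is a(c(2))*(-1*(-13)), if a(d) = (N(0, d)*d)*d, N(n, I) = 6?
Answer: 11232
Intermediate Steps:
c(H) = 4 + 2*H**2 (c(H) = (H**2 + H**2) + 4 = 2*H**2 + 4 = 4 + 2*H**2)
a(d) = 6*d**2 (a(d) = (6*d)*d = 6*d**2)
a(c(2))*(-1*(-13)) = (6*(4 + 2*2**2)**2)*(-1*(-13)) = (6*(4 + 2*4)**2)*13 = (6*(4 + 8)**2)*13 = (6*12**2)*13 = (6*144)*13 = 864*13 = 11232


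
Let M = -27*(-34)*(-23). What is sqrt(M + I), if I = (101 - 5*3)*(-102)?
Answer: I*sqrt(29886) ≈ 172.88*I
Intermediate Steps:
I = -8772 (I = (101 - 15)*(-102) = 86*(-102) = -8772)
M = -21114 (M = 918*(-23) = -21114)
sqrt(M + I) = sqrt(-21114 - 8772) = sqrt(-29886) = I*sqrt(29886)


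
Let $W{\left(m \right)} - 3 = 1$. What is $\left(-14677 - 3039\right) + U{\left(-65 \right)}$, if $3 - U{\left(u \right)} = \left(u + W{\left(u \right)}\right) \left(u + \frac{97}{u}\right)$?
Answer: $- \frac{1414987}{65} \approx -21769.0$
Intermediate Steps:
$W{\left(m \right)} = 4$ ($W{\left(m \right)} = 3 + 1 = 4$)
$U{\left(u \right)} = 3 - \left(4 + u\right) \left(u + \frac{97}{u}\right)$ ($U{\left(u \right)} = 3 - \left(u + 4\right) \left(u + \frac{97}{u}\right) = 3 - \left(4 + u\right) \left(u + \frac{97}{u}\right)$)
$\left(-14677 - 3039\right) + U{\left(-65 \right)} = \left(-14677 - 3039\right) - \left(4059 - \frac{388}{65}\right) = -17716 - \frac{263447}{65} = - \frac{1414987}{65}$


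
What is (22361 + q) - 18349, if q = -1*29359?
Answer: -25347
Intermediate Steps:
q = -29359
(22361 + q) - 18349 = (22361 - 29359) - 18349 = -6998 - 18349 = -25347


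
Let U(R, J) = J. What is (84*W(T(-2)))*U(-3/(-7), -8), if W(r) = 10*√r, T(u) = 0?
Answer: 0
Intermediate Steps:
(84*W(T(-2)))*U(-3/(-7), -8) = (84*(10*√0))*(-8) = (84*(10*0))*(-8) = (84*0)*(-8) = 0*(-8) = 0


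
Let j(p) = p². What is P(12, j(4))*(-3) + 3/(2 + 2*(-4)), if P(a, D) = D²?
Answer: -1537/2 ≈ -768.50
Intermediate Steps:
P(12, j(4))*(-3) + 3/(2 + 2*(-4)) = (4²)²*(-3) + 3/(2 + 2*(-4)) = 16²*(-3) + 3/(2 - 8) = 256*(-3) + 3/(-6) = -768 + 3*(-⅙) = -768 - ½ = -1537/2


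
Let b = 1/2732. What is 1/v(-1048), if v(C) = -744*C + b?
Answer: 2732/2130173185 ≈ 1.2825e-6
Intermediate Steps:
b = 1/2732 ≈ 0.00036603
v(C) = 1/2732 - 744*C (v(C) = -744*C + 1/2732 = 1/2732 - 744*C)
1/v(-1048) = 1/(1/2732 - 744*(-1048)) = 1/(1/2732 + 779712) = 1/(2130173185/2732) = 2732/2130173185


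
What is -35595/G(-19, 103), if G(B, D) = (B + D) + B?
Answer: -7119/13 ≈ -547.62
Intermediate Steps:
G(B, D) = D + 2*B
-35595/G(-19, 103) = -35595/(103 + 2*(-19)) = -35595/(103 - 38) = -35595/65 = -35595*1/65 = -7119/13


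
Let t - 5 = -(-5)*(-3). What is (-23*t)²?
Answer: 52900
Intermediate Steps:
t = -10 (t = 5 - (-5)*(-3) = 5 - 1*15 = 5 - 15 = -10)
(-23*t)² = (-23*(-10))² = 230² = 52900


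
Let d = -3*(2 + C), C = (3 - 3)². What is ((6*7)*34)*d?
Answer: -8568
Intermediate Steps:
C = 0 (C = 0² = 0)
d = -6 (d = -3*(2 + 0) = -3*2 = -6)
((6*7)*34)*d = ((6*7)*34)*(-6) = (42*34)*(-6) = 1428*(-6) = -8568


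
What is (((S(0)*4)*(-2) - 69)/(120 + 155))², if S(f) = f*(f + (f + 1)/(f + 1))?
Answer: 4761/75625 ≈ 0.062955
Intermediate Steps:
S(f) = f*(1 + f) (S(f) = f*(f + (1 + f)/(1 + f)) = f*(f + 1) = f*(1 + f))
(((S(0)*4)*(-2) - 69)/(120 + 155))² = ((((0*(1 + 0))*4)*(-2) - 69)/(120 + 155))² = ((((0*1)*4)*(-2) - 69)/275)² = (((0*4)*(-2) - 69)*(1/275))² = ((0*(-2) - 69)*(1/275))² = ((0 - 69)*(1/275))² = (-69*1/275)² = (-69/275)² = 4761/75625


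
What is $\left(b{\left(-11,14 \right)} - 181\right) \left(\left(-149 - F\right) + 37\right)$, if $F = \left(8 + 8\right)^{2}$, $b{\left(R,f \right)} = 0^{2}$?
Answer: $66608$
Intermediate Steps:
$b{\left(R,f \right)} = 0$
$F = 256$ ($F = 16^{2} = 256$)
$\left(b{\left(-11,14 \right)} - 181\right) \left(\left(-149 - F\right) + 37\right) = \left(0 - 181\right) \left(\left(-149 - 256\right) + 37\right) = - 181 \left(\left(-149 - 256\right) + 37\right) = - 181 \left(-405 + 37\right) = \left(-181\right) \left(-368\right) = 66608$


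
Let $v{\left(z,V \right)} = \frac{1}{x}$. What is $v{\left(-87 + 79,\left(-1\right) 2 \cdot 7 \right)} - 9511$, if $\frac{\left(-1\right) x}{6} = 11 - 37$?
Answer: $- \frac{1483715}{156} \approx -9511.0$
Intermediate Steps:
$x = 156$ ($x = - 6 \left(11 - 37\right) = \left(-6\right) \left(-26\right) = 156$)
$v{\left(z,V \right)} = \frac{1}{156}$
$v{\left(-87 + 79,\left(-1\right) 2 \cdot 7 \right)} - 9511 = \frac{1}{156} - 9511 = - \frac{1483715}{156}$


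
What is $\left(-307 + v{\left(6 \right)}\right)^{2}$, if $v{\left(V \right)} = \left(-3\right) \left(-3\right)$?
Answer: $88804$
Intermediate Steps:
$v{\left(V \right)} = 9$
$\left(-307 + v{\left(6 \right)}\right)^{2} = \left(-307 + 9\right)^{2} = \left(-298\right)^{2} = 88804$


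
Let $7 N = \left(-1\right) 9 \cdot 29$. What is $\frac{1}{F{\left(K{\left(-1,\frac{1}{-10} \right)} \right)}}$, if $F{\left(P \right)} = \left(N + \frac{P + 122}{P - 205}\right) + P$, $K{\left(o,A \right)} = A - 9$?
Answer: $- \frac{149870}{7030857} \approx -0.021316$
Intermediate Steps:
$N = - \frac{261}{7}$ ($N = \frac{\left(-1\right) 9 \cdot 29}{7} = \frac{\left(-9\right) 29}{7} = \frac{1}{7} \left(-261\right) = - \frac{261}{7} \approx -37.286$)
$K{\left(o,A \right)} = -9 + A$
$F{\left(P \right)} = - \frac{261}{7} + P + \frac{122 + P}{-205 + P}$ ($F{\left(P \right)} = \left(- \frac{261}{7} + \frac{P + 122}{P - 205}\right) + P = \left(- \frac{261}{7} + \frac{122 + P}{-205 + P}\right) + P = - \frac{261}{7} + P + \frac{122 + P}{-205 + P}$)
$\frac{1}{F{\left(K{\left(-1,\frac{1}{-10} \right)} \right)}} = \frac{1}{\frac{1}{7} \frac{1}{-205 - \left(9 - \frac{1}{-10}\right)} \left(54359 - 1689 \left(-9 + \frac{1}{-10}\right) + 7 \left(-9 + \frac{1}{-10}\right)^{2}\right)} = \frac{1}{\frac{1}{7} \frac{1}{-205 - \frac{91}{10}} \left(54359 - 1689 \left(-9 - \frac{1}{10}\right) + 7 \left(-9 - \frac{1}{10}\right)^{2}\right)} = \frac{1}{\frac{1}{7} \frac{1}{-205 - \frac{91}{10}} \left(54359 - - \frac{153699}{10} + 7 \left(- \frac{91}{10}\right)^{2}\right)} = \frac{1}{\frac{1}{7} \frac{1}{- \frac{2141}{10}} \left(54359 + \frac{153699}{10} + 7 \cdot \frac{8281}{100}\right)} = \frac{1}{\frac{1}{7} \left(- \frac{10}{2141}\right) \left(54359 + \frac{153699}{10} + \frac{57967}{100}\right)} = \frac{1}{\frac{1}{7} \left(- \frac{10}{2141}\right) \frac{7030857}{100}} = \frac{1}{- \frac{7030857}{149870}} = - \frac{149870}{7030857}$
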